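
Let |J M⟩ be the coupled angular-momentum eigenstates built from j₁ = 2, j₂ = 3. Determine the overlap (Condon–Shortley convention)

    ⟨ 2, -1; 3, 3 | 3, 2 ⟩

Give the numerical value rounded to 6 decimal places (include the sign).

+0.645497  (= +√(5/12))

triangle: 2!×2!×4!/9! = 96/362880
(j±m)!: 1!×3!×6!×0!×5!×1! = 518400
prefactor² = (2J+1)×Δ×N² = 960
  k=2: +1/(2!×0!×1!×4!×1!×0!) = 1/48
Σ = 1/48  ⇒  CG² = 960×1/48² = 5/12
CG = +√(5/12) = +0.645497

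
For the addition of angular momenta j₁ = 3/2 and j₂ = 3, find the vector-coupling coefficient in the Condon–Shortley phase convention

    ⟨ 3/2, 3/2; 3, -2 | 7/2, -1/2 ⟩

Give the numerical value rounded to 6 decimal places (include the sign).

triangle: 1!·2!·5!/9! = 240/362880
(j±m)!: 3!·0!·1!·5!·3!·4! = 103680
prefactor² = (2J+1)·Δ·N² = 3840/7
  k=0: +1/(0!·1!·0!·1!·2!·4!) = 1/48
Σ = 1/48  ⇒  CG² = 3840/7·1/48² = 5/21
CG = +√(5/21) = +0.487950

+√(5/21) = +0.487950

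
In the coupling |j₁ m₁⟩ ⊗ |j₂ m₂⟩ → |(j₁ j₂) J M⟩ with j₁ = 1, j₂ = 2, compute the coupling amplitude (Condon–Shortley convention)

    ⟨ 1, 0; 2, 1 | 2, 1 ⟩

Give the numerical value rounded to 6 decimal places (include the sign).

-0.408248  (= −√(1/6))

√[5·1!1!3!/6! · 1!1!3!1!3!1!] = √(3/2)
  +(−1)^0/∏(0,1,1,3,0,0)! = 1/6  (running 1/6)
  +(−1)^1/∏(1,0,0,2,1,1)! = -1/2  (running -1/3)
⟨..|..⟩ = √(3/2)·(-1/3) = -0.408248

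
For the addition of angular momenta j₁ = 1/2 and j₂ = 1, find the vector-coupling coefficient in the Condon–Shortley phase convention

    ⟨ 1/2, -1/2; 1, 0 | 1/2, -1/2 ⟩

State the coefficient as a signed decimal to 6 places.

-0.577350

triangle: 1!·0!·1!/3! = 1/6
(j±m)!: 0!·1!·1!·1!·0!·1! = 1
prefactor² = (2J+1)·Δ·N² = 1/3
  k=1: −1/(1!·0!·0!·0!·0!·1!) = -1
Σ = -1  ⇒  CG² = 1/3·(-1)² = 1/3
CG = −√(1/3) = -0.577350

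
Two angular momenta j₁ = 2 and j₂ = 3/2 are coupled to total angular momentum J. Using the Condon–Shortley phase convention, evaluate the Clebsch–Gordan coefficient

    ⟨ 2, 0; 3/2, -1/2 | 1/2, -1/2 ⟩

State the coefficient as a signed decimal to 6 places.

−√(1/5) ≈ -0.447214

j₁+j₂−J=3  J+j₁−j₂=1  J−j₁+j₂=0  j₁+j₂+J+1=5
(j₁±m₁, j₂±m₂, J±M) = (2,2,1,2,0,1)
P² = 4/5
sum k=1..1:
  [1] −1/2 = -1/2
S = -1/2
C² = P²·S² = 1/5 ; C = -0.447214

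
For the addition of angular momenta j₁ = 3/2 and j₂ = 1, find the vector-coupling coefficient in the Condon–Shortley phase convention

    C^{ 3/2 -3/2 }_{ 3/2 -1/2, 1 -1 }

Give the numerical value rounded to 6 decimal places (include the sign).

j₁+j₂−J=1  J+j₁−j₂=2  J−j₁+j₂=1  j₁+j₂+J+1=5
(j₁±m₁, j₂±m₂, J±M) = (1,2,0,2,0,3)
P² = 8/5
sum k=0..0:
  [0] +1/2 = 1/2
S = 1/2
C² = P²·S² = 2/5 ; C = +0.632456

+√(2/5) ≈ +0.632456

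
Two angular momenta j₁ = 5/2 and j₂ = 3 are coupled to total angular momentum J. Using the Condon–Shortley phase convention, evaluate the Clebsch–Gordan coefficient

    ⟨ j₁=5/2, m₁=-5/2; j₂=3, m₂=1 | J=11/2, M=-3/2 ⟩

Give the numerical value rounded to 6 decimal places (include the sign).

+√(1/22) ≈ +0.213201

j₁+j₂−J=0  J+j₁−j₂=5  J−j₁+j₂=6  j₁+j₂+J+1=12
(j₁±m₁, j₂±m₂, J±M) = (0,5,4,2,4,7)
P² = 16588800/11
sum k=0..0:
  [0] +1/5760 = 1/5760
S = 1/5760
C² = P²·S² = 1/22 ; C = +0.213201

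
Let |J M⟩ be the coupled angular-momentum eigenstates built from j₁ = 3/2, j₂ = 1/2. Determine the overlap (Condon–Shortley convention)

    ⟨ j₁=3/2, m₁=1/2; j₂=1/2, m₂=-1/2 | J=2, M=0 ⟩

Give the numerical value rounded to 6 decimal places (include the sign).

+0.707107  (= +√(1/2))

√[5·0!3!1!/5! · 2!1!0!1!2!2!] = √(2)
  +(−1)^0/∏(0,0,1,0,2,1)! = 1/2  (running 1/2)
⟨..|..⟩ = √(2)·(1/2) = +0.707107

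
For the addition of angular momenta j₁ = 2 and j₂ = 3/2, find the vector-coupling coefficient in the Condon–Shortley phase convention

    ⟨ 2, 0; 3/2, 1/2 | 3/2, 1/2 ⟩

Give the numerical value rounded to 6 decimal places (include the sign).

−√(1/5) = -0.447214

√[4·2!2!1!/6! · 2!2!2!1!2!1!] = √(16/45)
  +(−1)^1/∏(1,1,1,1,1,0)! = -1  (running -1)
  +(−1)^2/∏(2,0,0,0,2,1)! = 1/4  (running -3/4)
⟨..|..⟩ = √(16/45)·(-3/4) = -0.447214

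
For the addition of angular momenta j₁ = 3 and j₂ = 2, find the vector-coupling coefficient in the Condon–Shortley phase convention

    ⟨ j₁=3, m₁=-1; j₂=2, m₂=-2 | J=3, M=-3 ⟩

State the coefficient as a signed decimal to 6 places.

+√(1/6) ≈ +0.408248

triangle: 2!*4!*2!/9! = 96/362880
(j±m)!: 2!*4!*0!*4!*0!*6! = 829440
prefactor² = (2J+1)*Δ*N² = 1536
  k=0: +1/(0!*2!*4!*0!*0!*2!) = 1/96
Σ = 1/96  ⇒  CG² = 1536*1/96² = 1/6
CG = +√(1/6) = +0.408248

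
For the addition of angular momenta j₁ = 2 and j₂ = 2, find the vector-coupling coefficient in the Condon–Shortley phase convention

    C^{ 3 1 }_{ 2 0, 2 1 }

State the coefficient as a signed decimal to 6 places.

triangle: 1!×3!×3!/8! = 36/40320
(j±m)!: 2!×2!×3!×1!×4!×2! = 1152
prefactor² = (2J+1)×Δ×N² = 36/5
  k=0: +1/(0!×1!×2!×3!×1!×0!) = 1/12
  k=1: −1/(1!×0!×1!×2!×2!×1!) = -1/4
Σ = -1/6  ⇒  CG² = 36/5×(-1/6)² = 1/5
CG = −√(1/5) = -0.447214

-0.447214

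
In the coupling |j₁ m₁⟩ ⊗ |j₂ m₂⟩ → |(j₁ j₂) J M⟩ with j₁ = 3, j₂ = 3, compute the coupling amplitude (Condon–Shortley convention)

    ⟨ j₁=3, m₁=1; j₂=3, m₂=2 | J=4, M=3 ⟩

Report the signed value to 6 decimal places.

triangle: 2!·4!·4!/11! = 1152/39916800
(j±m)!: 4!·2!·5!·1!·7!·1! = 29030400
prefactor² = (2J+1)·Δ·N² = 82944/11
  k=1: −1/(1!·1!·1!·4!·3!·0!) = -1/144
  k=2: +1/(2!·0!·0!·3!·4!·1!) = 1/288
Σ = -1/288  ⇒  CG² = 82944/11·(-1/288)² = 1/11
CG = −√(1/11) = -0.301511

-0.301511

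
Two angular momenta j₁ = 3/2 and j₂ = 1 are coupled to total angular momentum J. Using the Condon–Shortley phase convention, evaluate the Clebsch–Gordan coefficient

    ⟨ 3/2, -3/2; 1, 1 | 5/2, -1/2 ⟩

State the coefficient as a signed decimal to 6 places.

j₁+j₂−J=0  J+j₁−j₂=3  J−j₁+j₂=2  j₁+j₂+J+1=6
(j₁±m₁, j₂±m₂, J±M) = (0,3,2,0,2,3)
P² = 72/5
sum k=0..0:
  [0] +1/12 = 1/12
S = 1/12
C² = P²·S² = 1/10 ; C = +0.316228

+0.316228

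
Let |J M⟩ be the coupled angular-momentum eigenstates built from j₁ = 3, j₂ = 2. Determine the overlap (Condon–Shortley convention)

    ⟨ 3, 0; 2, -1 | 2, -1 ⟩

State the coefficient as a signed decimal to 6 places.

√[5·3!3!1!/8! · 3!3!1!3!1!3!] = √(81/14)
  +(−1)^0/∏(0,3,3,1,0,0)! = 1/36  (running 1/36)
  +(−1)^1/∏(1,2,2,0,1,1)! = -1/4  (running -2/9)
⟨..|..⟩ = √(81/14)·(-2/9) = -0.534522

-0.534522  (= −√(2/7))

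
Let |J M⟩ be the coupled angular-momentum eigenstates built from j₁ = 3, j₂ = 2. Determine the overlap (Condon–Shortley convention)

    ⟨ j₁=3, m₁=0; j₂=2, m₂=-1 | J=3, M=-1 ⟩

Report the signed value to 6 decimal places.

−√(1/30) = -0.182574

√[7·2!4!2!/9! · 3!3!1!3!2!4!] = √(96/5)
  +(−1)^0/∏(0,2,3,1,1,1)! = 1/12  (running 1/12)
  +(−1)^1/∏(1,1,2,0,2,2)! = -1/8  (running -1/24)
⟨..|..⟩ = √(96/5)·(-1/24) = -0.182574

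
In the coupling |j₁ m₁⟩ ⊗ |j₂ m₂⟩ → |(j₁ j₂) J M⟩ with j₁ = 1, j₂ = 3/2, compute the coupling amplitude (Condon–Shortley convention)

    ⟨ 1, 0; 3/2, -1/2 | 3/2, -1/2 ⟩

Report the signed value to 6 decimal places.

√[4·1!1!2!/5! · 1!1!1!2!1!2!] = √(4/15)
  +(−1)^0/∏(0,1,1,1,0,1)! = 1  (running 1)
  +(−1)^1/∏(1,0,0,0,1,2)! = -1/2  (running 1/2)
⟨..|..⟩ = √(4/15)·(1/2) = +0.258199

+√(1/15) ≈ +0.258199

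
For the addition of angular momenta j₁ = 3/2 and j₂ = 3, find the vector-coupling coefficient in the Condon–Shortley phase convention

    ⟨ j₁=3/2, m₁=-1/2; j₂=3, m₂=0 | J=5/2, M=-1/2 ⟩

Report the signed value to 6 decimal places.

-0.414039

j₁+j₂−J=2  J+j₁−j₂=1  J−j₁+j₂=4  j₁+j₂+J+1=8
(j₁±m₁, j₂±m₂, J±M) = (1,2,3,3,2,3)
P² = 216/35
sum k=1..2:
  [1] −1/4 = -1/4
  [2] +1/12 = 1/12
S = -1/6
C² = P²·S² = 6/35 ; C = -0.414039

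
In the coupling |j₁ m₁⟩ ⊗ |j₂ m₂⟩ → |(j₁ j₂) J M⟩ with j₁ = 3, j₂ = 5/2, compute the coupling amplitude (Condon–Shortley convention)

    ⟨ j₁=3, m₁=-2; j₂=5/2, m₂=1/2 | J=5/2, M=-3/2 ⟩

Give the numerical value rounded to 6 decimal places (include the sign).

+0.267261

triangle: 3!·3!·2!/9! = 72/362880
(j±m)!: 1!·5!·3!·2!·1!·4! = 34560
prefactor² = (2J+1)·Δ·N² = 288/7
  k=2: +1/(2!·1!·3!·1!·0!·1!) = 1/12
  k=3: −1/(3!·0!·2!·0!·1!·2!) = -1/24
Σ = 1/24  ⇒  CG² = 288/7·1/24² = 1/14
CG = +√(1/14) = +0.267261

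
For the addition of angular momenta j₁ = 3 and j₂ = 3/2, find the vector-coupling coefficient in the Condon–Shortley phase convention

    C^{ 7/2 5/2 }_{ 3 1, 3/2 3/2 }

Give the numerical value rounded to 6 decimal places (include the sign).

√[8·1!5!2!/9! · 4!2!3!0!6!1!] = √(7680/7)
  +(−1)^1/∏(1,0,1,2,4,0)! = -1/48  (running -1/48)
⟨..|..⟩ = √(7680/7)·(-1/48) = -0.690066

−√(10/21) = -0.690066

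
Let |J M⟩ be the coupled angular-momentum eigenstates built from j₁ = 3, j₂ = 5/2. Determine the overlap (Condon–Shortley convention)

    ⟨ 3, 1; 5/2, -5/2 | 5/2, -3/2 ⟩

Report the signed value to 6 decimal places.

+0.534522

triangle: 3!*3!*2!/9! = 72/362880
(j±m)!: 4!*2!*0!*5!*1!*4! = 138240
prefactor² = (2J+1)*Δ*N² = 1152/7
  k=0: +1/(0!*3!*2!*0!*1!*2!) = 1/24
Σ = 1/24  ⇒  CG² = 1152/7*1/24² = 2/7
CG = +√(2/7) = +0.534522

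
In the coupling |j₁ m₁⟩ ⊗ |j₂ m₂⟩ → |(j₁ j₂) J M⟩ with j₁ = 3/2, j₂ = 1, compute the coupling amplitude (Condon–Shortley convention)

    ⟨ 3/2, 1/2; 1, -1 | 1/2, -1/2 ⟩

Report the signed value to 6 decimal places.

j₁+j₂−J=2  J+j₁−j₂=1  J−j₁+j₂=0  j₁+j₂+J+1=4
(j₁±m₁, j₂±m₂, J±M) = (2,1,0,2,0,1)
P² = 2/3
sum k=0..0:
  [0] +1/2 = 1/2
S = 1/2
C² = P²·S² = 1/6 ; C = +0.408248

+√(1/6) = +0.408248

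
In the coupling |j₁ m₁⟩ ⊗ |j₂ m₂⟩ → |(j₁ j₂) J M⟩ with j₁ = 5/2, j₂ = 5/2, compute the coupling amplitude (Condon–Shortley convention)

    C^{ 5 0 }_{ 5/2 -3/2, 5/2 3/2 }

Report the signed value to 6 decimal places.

+0.314970

√[11·0!5!5!/11! · 1!4!4!1!5!5!] = √(230400/7)
  +(−1)^0/∏(0,0,4,4,1,1)! = 1/576  (running 1/576)
⟨..|..⟩ = √(230400/7)·(1/576) = +0.314970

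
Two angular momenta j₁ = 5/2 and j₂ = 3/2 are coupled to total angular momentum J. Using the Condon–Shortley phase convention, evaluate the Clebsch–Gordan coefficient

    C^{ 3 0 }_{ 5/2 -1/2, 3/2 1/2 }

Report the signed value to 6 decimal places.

−√(1/5) ≈ -0.447214

√[7·1!4!2!/8! · 2!3!2!1!3!3!] = √(36/5)
  +(−1)^0/∏(0,1,3,2,1,0)! = 1/12  (running 1/12)
  +(−1)^1/∏(1,0,2,1,2,1)! = -1/4  (running -1/6)
⟨..|..⟩ = √(36/5)·(-1/6) = -0.447214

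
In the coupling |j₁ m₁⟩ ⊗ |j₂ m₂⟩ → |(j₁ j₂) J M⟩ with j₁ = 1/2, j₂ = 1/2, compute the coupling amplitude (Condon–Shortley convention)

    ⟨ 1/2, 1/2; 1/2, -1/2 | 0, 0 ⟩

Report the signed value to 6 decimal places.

+0.707107  (= +√(1/2))

√[1·1!0!0!/2! · 1!0!0!1!0!0!] = √(1/2)
  +(−1)^0/∏(0,1,0,0,0,0)! = 1  (running 1)
⟨..|..⟩ = √(1/2)·(1) = +0.707107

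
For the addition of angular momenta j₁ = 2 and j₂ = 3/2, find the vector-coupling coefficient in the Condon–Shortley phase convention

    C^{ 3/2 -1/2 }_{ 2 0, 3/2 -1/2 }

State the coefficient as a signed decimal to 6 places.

√[4·2!2!1!/6! · 2!2!1!2!1!2!] = √(16/45)
  +(−1)^0/∏(0,2,2,1,0,0)! = 1/4  (running 1/4)
  +(−1)^1/∏(1,1,1,0,1,1)! = -1  (running -3/4)
⟨..|..⟩ = √(16/45)·(-3/4) = -0.447214

-0.447214  (= −√(1/5))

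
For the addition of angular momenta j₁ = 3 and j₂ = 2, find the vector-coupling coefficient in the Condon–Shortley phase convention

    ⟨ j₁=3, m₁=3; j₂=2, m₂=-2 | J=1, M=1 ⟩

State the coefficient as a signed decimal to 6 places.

+0.654654

j₁+j₂−J=4  J+j₁−j₂=2  J−j₁+j₂=0  j₁+j₂+J+1=7
(j₁±m₁, j₂±m₂, J±M) = (6,0,0,4,2,0)
P² = 6912/7
sum k=0..0:
  [0] +1/48 = 1/48
S = 1/48
C² = P²·S² = 3/7 ; C = +0.654654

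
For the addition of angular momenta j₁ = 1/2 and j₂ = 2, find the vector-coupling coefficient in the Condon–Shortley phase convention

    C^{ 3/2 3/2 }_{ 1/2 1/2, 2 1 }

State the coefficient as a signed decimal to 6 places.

+0.447214  (= +√(1/5))

triangle: 1!*0!*3!/5! = 6/120
(j±m)!: 1!*0!*3!*1!*3!*0! = 36
prefactor² = (2J+1)*Δ*N² = 36/5
  k=0: +1/(0!*1!*0!*3!*0!*0!) = 1/6
Σ = 1/6  ⇒  CG² = 36/5*1/6² = 1/5
CG = +√(1/5) = +0.447214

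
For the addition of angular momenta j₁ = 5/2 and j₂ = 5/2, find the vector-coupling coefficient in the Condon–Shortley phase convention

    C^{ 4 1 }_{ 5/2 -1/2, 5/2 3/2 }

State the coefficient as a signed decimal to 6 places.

j₁+j₂−J=1  J+j₁−j₂=4  J−j₁+j₂=4  j₁+j₂+J+1=10
(j₁±m₁, j₂±m₂, J±M) = (2,3,4,1,5,3)
P² = 10368/35
sum k=0..1:
  [0] +1/144 = 1/144
  [1] −1/24 = -1/24
S = -5/144
C² = P²·S² = 5/14 ; C = -0.597614

-0.597614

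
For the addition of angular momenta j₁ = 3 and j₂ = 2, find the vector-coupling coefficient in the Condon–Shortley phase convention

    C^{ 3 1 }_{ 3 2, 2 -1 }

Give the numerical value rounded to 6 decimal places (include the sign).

√[7·2!4!2!/9! · 5!1!1!3!4!2!] = √(64)
  +(−1)^0/∏(0,2,1,1,3,1)! = 1/12  (running 1/12)
  +(−1)^1/∏(1,1,0,0,4,2)! = -1/48  (running 1/16)
⟨..|..⟩ = √(64)·(1/16) = +0.500000

+√(1/4) = +0.500000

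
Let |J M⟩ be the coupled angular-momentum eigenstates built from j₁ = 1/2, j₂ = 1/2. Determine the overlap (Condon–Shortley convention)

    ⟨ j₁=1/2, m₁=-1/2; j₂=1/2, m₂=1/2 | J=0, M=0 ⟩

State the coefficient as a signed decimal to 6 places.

-0.707107

√[1·1!0!0!/2! · 0!1!1!0!0!0!] = √(1/2)
  +(−1)^1/∏(1,0,0,0,0,0)! = -1  (running -1)
⟨..|..⟩ = √(1/2)·(-1) = -0.707107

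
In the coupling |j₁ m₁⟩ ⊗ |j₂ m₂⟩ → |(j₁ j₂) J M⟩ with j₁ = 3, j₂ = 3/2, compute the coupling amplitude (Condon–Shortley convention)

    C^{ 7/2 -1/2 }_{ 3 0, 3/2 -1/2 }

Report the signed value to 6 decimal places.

√[8·1!5!2!/9! · 3!3!1!2!3!4!] = √(384/7)
  +(−1)^0/∏(0,1,3,1,2,1)! = 1/12  (running 1/12)
  +(−1)^1/∏(1,0,2,0,3,2)! = -1/24  (running 1/24)
⟨..|..⟩ = √(384/7)·(1/24) = +0.308607

+0.308607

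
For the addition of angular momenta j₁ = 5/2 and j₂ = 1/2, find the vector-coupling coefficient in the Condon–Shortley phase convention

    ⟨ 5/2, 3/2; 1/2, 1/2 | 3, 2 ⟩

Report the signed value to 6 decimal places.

√[7·0!5!1!/7! · 4!1!1!0!5!1!] = √(480)
  +(−1)^0/∏(0,0,1,1,4,0)! = 1/24  (running 1/24)
⟨..|..⟩ = √(480)·(1/24) = +0.912871

+0.912871  (= +√(5/6))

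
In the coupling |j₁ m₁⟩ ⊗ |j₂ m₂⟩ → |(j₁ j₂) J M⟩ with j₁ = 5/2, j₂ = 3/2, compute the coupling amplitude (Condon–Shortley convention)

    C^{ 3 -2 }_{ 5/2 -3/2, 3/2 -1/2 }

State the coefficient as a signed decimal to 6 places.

-0.288675

j₁+j₂−J=1  J+j₁−j₂=4  J−j₁+j₂=2  j₁+j₂+J+1=8
(j₁±m₁, j₂±m₂, J±M) = (1,4,1,2,1,5)
P² = 48
sum k=0..1:
  [0] +1/24 = 1/24
  [1] −1/12 = -1/12
S = -1/24
C² = P²·S² = 1/12 ; C = -0.288675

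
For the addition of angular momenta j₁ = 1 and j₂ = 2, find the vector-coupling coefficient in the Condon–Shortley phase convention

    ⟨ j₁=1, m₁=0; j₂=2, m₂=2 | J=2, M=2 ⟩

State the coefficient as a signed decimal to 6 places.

-0.816497  (= −√(2/3))

triangle: 1!×1!×3!/6! = 6/720
(j±m)!: 1!×1!×4!×0!×4!×0! = 576
prefactor² = (2J+1)×Δ×N² = 24
  k=1: −1/(1!×0!×0!×3!×1!×0!) = -1/6
Σ = -1/6  ⇒  CG² = 24×(-1/6)² = 2/3
CG = −√(2/3) = -0.816497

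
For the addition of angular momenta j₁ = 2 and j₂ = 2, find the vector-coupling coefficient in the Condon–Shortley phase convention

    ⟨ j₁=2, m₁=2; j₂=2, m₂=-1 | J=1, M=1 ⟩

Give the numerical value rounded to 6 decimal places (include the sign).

+0.447214

triangle: 3!×1!×1!/6! = 6/720
(j±m)!: 4!×0!×1!×3!×2!×0! = 288
prefactor² = (2J+1)×Δ×N² = 36/5
  k=0: +1/(0!×3!×0!×1!×1!×0!) = 1/6
Σ = 1/6  ⇒  CG² = 36/5×1/6² = 1/5
CG = +√(1/5) = +0.447214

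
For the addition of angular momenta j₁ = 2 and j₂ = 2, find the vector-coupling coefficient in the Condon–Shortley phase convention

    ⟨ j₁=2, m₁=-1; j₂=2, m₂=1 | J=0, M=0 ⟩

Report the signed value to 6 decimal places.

−√(1/5) = -0.447214

j₁+j₂−J=4  J+j₁−j₂=0  J−j₁+j₂=0  j₁+j₂+J+1=5
(j₁±m₁, j₂±m₂, J±M) = (1,3,3,1,0,0)
P² = 36/5
sum k=3..3:
  [3] −1/6 = -1/6
S = -1/6
C² = P²·S² = 1/5 ; C = -0.447214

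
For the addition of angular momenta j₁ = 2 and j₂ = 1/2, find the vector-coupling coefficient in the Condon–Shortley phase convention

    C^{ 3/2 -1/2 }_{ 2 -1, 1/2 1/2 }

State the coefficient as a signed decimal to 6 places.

-0.774597

√[4·1!3!0!/5! · 1!3!1!0!1!2!] = √(12/5)
  +(−1)^1/∏(1,0,2,0,1,0)! = -1/2  (running -1/2)
⟨..|..⟩ = √(12/5)·(-1/2) = -0.774597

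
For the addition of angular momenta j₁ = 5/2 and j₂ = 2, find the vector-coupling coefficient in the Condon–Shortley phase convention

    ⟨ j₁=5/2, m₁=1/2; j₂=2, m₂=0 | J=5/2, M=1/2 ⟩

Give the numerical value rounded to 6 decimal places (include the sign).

-0.478091  (= −√(8/35))

j₁+j₂−J=2  J+j₁−j₂=3  J−j₁+j₂=2  j₁+j₂+J+1=8
(j₁±m₁, j₂±m₂, J±M) = (3,2,2,2,3,2)
P² = 72/35
sum k=0..2:
  [0] +1/8 = 1/8
  [1] −1/2 = -1/2
  [2] +1/24 = 1/24
S = -1/3
C² = P²·S² = 8/35 ; C = -0.478091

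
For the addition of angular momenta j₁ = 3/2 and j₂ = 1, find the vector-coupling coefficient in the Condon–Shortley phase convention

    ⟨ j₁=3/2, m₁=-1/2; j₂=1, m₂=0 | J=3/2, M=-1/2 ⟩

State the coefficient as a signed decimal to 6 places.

-0.258199

triangle: 1!·2!·1!/5! = 2/120
(j±m)!: 1!·2!·1!·1!·1!·2! = 4
prefactor² = (2J+1)·Δ·N² = 4/15
  k=0: +1/(0!·1!·2!·1!·0!·0!) = 1/2
  k=1: −1/(1!·0!·1!·0!·1!·1!) = -1
Σ = -1/2  ⇒  CG² = 4/15·(-1/2)² = 1/15
CG = −√(1/15) = -0.258199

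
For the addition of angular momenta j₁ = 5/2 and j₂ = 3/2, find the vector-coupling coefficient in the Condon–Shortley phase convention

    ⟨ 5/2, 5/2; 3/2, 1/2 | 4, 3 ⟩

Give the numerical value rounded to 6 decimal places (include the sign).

j₁+j₂−J=0  J+j₁−j₂=5  J−j₁+j₂=3  j₁+j₂+J+1=9
(j₁±m₁, j₂±m₂, J±M) = (5,0,2,1,7,1)
P² = 21600
sum k=0..0:
  [0] +1/240 = 1/240
S = 1/240
C² = P²·S² = 3/8 ; C = +0.612372

+√(3/8) = +0.612372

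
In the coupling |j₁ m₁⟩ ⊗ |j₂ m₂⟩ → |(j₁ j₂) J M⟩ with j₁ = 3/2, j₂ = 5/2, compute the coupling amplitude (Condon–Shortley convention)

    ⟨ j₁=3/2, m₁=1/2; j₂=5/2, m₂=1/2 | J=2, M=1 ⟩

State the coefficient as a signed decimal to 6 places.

triangle: 2!·1!·3!/7! = 12/5040
(j±m)!: 2!·1!·3!·2!·3!·1! = 144
prefactor² = (2J+1)·Δ·N² = 12/7
  k=0: +1/(0!·2!·1!·3!·0!·0!) = 1/12
  k=1: −1/(1!·1!·0!·2!·1!·1!) = -1/2
Σ = -5/12  ⇒  CG² = 12/7·(-5/12)² = 25/84
CG = −√(25/84) = -0.545545

−√(25/84) = -0.545545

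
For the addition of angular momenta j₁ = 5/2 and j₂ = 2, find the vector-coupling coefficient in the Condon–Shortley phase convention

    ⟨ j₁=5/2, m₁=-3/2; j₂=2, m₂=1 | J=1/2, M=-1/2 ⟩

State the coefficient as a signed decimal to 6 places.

triangle: 4!*1!*0!/6! = 24/720
(j±m)!: 1!*4!*3!*1!*0!*1! = 144
prefactor² = (2J+1)*Δ*N² = 48/5
  k=3: −1/(3!*1!*1!*0!*0!*0!) = -1/6
Σ = -1/6  ⇒  CG² = 48/5*(-1/6)² = 4/15
CG = −√(4/15) = -0.516398

-0.516398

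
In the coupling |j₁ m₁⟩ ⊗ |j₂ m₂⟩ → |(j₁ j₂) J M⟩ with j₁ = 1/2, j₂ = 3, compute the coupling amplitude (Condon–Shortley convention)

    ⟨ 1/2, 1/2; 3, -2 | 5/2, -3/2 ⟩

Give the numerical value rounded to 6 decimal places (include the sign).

j₁+j₂−J=1  J+j₁−j₂=0  J−j₁+j₂=5  j₁+j₂+J+1=7
(j₁±m₁, j₂±m₂, J±M) = (1,0,1,5,1,4)
P² = 2880/7
sum k=0..0:
  [0] +1/24 = 1/24
S = 1/24
C² = P²·S² = 5/7 ; C = +0.845154

+0.845154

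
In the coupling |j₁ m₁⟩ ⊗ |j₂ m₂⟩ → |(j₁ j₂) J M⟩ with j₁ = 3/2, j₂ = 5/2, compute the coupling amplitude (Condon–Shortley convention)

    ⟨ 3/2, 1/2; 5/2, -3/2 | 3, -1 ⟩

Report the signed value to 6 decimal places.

j₁+j₂−J=1  J+j₁−j₂=2  J−j₁+j₂=4  j₁+j₂+J+1=8
(j₁±m₁, j₂±m₂, J±M) = (2,1,1,4,2,4)
P² = 96/5
sum k=0..1:
  [0] +1/6 = 1/6
  [1] −1/48 = -1/48
S = 7/48
C² = P²·S² = 49/120 ; C = +0.639010

+√(49/120) = +0.639010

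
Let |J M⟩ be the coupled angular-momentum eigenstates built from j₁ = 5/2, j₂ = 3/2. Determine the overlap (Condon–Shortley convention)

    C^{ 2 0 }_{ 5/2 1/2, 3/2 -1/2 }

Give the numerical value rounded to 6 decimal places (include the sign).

j₁+j₂−J=2  J+j₁−j₂=3  J−j₁+j₂=1  j₁+j₂+J+1=7
(j₁±m₁, j₂±m₂, J±M) = (3,2,1,2,2,2)
P² = 8/7
sum k=0..1:
  [0] +1/4 = 1/4
  [1] −1/2 = -1/2
S = -1/4
C² = P²·S² = 1/14 ; C = -0.267261

-0.267261  (= −√(1/14))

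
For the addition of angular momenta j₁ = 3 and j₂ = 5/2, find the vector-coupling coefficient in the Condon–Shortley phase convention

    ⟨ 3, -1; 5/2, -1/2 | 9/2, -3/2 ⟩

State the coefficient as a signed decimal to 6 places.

−√(5/231) ≈ -0.147122

√[10·1!5!4!/11! · 2!4!2!3!3!6!] = √(138240/77)
  +(−1)^0/∏(0,1,4,2,1,2)! = 1/96  (running 1/96)
  +(−1)^1/∏(1,0,3,1,2,3)! = -1/72  (running -1/288)
⟨..|..⟩ = √(138240/77)·(-1/288) = -0.147122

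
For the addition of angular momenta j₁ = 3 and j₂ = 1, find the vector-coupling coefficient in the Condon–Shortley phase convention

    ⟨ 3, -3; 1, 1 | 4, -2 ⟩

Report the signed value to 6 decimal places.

triangle: 0!×6!×2!/9! = 1440/362880
(j±m)!: 0!×6!×2!×0!×2!×6! = 2073600
prefactor² = (2J+1)×Δ×N² = 518400/7
  k=0: +1/(0!×0!×6!×2!×0!×0!) = 1/1440
Σ = 1/1440  ⇒  CG² = 518400/7×1/1440² = 1/28
CG = +√(1/28) = +0.188982

+√(1/28) ≈ +0.188982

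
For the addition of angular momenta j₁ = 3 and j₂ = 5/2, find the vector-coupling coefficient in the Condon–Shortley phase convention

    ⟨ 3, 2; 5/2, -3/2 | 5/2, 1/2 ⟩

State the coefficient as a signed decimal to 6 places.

+0.267261

j₁+j₂−J=3  J+j₁−j₂=3  J−j₁+j₂=2  j₁+j₂+J+1=9
(j₁±m₁, j₂±m₂, J±M) = (5,1,1,4,3,2)
P² = 288/7
sum k=0..1:
  [0] +1/12 = 1/12
  [1] −1/24 = -1/24
S = 1/24
C² = P²·S² = 1/14 ; C = +0.267261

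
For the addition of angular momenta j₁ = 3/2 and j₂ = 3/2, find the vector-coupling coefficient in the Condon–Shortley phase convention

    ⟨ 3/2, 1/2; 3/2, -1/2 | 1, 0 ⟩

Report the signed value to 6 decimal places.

−√(1/20) = -0.223607

√[3·2!1!1!/5! · 2!1!1!2!1!1!] = √(1/5)
  +(−1)^0/∏(0,2,1,1,0,0)! = 1/2  (running 1/2)
  +(−1)^1/∏(1,1,0,0,1,1)! = -1  (running -1/2)
⟨..|..⟩ = √(1/5)·(-1/2) = -0.223607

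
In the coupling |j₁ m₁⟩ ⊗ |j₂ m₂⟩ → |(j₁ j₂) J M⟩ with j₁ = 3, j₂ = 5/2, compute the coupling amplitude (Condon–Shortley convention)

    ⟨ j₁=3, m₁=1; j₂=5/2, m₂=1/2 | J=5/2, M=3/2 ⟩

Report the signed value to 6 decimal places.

-0.169031  (= −√(1/35))

√[6·3!3!2!/9! · 4!2!3!2!4!1!] = √(576/35)
  +(−1)^1/∏(1,2,1,2,2,0)! = -1/8  (running -1/8)
  +(−1)^2/∏(2,1,0,1,3,1)! = 1/12  (running -1/24)
⟨..|..⟩ = √(576/35)·(-1/24) = -0.169031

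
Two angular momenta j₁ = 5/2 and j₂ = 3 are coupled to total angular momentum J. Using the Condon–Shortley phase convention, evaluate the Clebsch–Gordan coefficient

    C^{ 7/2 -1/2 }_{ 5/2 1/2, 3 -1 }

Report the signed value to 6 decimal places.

-0.125988

j₁+j₂−J=2  J+j₁−j₂=3  J−j₁+j₂=4  j₁+j₂+J+1=10
(j₁±m₁, j₂±m₂, J±M) = (3,2,2,4,3,4)
P² = 9216/175
sum k=0..2:
  [0] +1/16 = 1/16
  [1] −1/12 = -1/12
  [2] +1/288 = 1/288
S = -5/288
C² = P²·S² = 1/63 ; C = -0.125988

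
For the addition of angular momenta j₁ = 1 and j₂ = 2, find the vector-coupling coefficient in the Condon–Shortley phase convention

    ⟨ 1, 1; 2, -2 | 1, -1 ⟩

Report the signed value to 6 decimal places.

+0.774597  (= +√(3/5))

√[3·2!0!2!/5! · 2!0!0!4!0!2!] = √(48/5)
  +(−1)^0/∏(0,2,0,0,0,2)! = 1/4  (running 1/4)
⟨..|..⟩ = √(48/5)·(1/4) = +0.774597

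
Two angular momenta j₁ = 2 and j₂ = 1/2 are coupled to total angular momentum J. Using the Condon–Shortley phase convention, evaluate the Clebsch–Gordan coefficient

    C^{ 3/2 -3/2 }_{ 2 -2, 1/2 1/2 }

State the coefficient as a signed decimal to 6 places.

triangle: 1!·3!·0!/5! = 6/120
(j±m)!: 0!·4!·1!·0!·0!·3! = 144
prefactor² = (2J+1)·Δ·N² = 144/5
  k=1: −1/(1!·0!·3!·0!·0!·0!) = -1/6
Σ = -1/6  ⇒  CG² = 144/5·(-1/6)² = 4/5
CG = −√(4/5) = -0.894427

−√(4/5) = -0.894427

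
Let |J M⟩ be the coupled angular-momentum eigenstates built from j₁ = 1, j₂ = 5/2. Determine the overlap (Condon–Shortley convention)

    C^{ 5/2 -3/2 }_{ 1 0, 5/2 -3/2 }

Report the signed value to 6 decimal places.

+√(9/35) = +0.507093

triangle: 1!×1!×4!/7! = 24/5040
(j±m)!: 1!×1!×1!×4!×1!×4! = 576
prefactor² = (2J+1)×Δ×N² = 576/35
  k=0: +1/(0!×1!×1!×1!×0!×3!) = 1/6
  k=1: −1/(1!×0!×0!×0!×1!×4!) = -1/24
Σ = 1/8  ⇒  CG² = 576/35×1/8² = 9/35
CG = +√(9/35) = +0.507093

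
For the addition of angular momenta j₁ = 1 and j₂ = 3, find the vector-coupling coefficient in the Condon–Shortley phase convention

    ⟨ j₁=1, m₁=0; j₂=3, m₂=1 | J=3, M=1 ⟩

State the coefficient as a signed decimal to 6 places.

√[7·1!1!5!/8! · 1!1!4!2!4!2!] = √(48)
  +(−1)^0/∏(0,1,1,4,0,1)! = 1/24  (running 1/24)
  +(−1)^1/∏(1,0,0,3,1,2)! = -1/12  (running -1/24)
⟨..|..⟩ = √(48)·(-1/24) = -0.288675

−√(1/12) = -0.288675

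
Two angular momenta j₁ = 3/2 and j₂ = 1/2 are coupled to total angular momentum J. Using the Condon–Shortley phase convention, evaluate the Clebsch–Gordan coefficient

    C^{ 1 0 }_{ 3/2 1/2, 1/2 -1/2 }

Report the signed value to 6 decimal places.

√[3·1!2!0!/4! · 2!1!0!1!1!1!] = √(1/2)
  +(−1)^0/∏(0,1,1,0,1,0)! = 1  (running 1)
⟨..|..⟩ = √(1/2)·(1) = +0.707107

+√(1/2) ≈ +0.707107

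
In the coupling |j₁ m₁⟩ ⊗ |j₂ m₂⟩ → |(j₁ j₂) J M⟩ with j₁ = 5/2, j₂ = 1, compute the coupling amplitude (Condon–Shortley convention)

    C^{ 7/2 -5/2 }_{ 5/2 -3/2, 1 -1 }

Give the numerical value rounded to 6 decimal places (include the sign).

triangle: 0!·5!·2!/8! = 240/40320
(j±m)!: 1!·4!·0!·2!·1!·6! = 34560
prefactor² = (2J+1)·Δ·N² = 11520/7
  k=0: +1/(0!·0!·4!·0!·1!·2!) = 1/48
Σ = 1/48  ⇒  CG² = 11520/7·1/48² = 5/7
CG = +√(5/7) = +0.845154

+√(5/7) = +0.845154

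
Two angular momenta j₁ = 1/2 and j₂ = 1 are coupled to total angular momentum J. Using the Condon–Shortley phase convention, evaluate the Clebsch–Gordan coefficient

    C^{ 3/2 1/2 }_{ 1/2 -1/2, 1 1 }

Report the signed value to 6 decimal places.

+0.577350

triangle: 0!·1!·2!/4! = 2/24
(j±m)!: 0!·1!·2!·0!·2!·1! = 4
prefactor² = (2J+1)·Δ·N² = 4/3
  k=0: +1/(0!·0!·1!·2!·0!·0!) = 1/2
Σ = 1/2  ⇒  CG² = 4/3·1/2² = 1/3
CG = +√(1/3) = +0.577350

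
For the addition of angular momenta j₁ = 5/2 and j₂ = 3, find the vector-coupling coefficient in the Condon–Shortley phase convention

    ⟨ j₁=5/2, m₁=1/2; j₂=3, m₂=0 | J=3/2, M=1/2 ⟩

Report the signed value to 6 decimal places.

√[4·4!1!2!/8! · 3!2!3!3!2!1!] = √(144/35)
  +(−1)^1/∏(1,3,1,2,0,0)! = -1/12  (running -1/12)
  +(−1)^2/∏(2,2,0,1,1,1)! = 1/4  (running 1/6)
⟨..|..⟩ = √(144/35)·(1/6) = +0.338062

+√(4/35) ≈ +0.338062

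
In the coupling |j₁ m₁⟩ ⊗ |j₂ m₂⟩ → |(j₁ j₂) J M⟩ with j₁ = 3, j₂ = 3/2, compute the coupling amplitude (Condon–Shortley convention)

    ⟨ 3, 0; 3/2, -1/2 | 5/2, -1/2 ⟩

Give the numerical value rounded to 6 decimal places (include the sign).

triangle: 2!·4!·1!/8! = 48/40320
(j±m)!: 3!·3!·1!·2!·2!·3! = 864
prefactor² = (2J+1)·Δ·N² = 216/35
  k=0: +1/(0!·2!·3!·1!·1!·0!) = 1/12
  k=1: −1/(1!·1!·2!·0!·2!·1!) = -1/4
Σ = -1/6  ⇒  CG² = 216/35·(-1/6)² = 6/35
CG = −√(6/35) = -0.414039

-0.414039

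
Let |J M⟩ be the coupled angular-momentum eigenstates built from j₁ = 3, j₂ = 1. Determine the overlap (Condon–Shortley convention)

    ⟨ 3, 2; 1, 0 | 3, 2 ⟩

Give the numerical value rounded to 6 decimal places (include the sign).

+0.577350

j₁+j₂−J=1  J+j₁−j₂=5  J−j₁+j₂=1  j₁+j₂+J+1=8
(j₁±m₁, j₂±m₂, J±M) = (5,1,1,1,5,1)
P² = 300
sum k=0..1:
  [0] +1/24 = 1/24
  [1] −1/120 = -1/120
S = 1/30
C² = P²·S² = 1/3 ; C = +0.577350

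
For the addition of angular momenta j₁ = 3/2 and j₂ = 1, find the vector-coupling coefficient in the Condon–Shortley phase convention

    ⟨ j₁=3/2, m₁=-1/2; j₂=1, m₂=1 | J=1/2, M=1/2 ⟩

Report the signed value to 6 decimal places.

triangle: 2!×1!×0!/4! = 2/24
(j±m)!: 1!×2!×2!×0!×1!×0! = 4
prefactor² = (2J+1)×Δ×N² = 2/3
  k=2: +1/(2!×0!×0!×0!×1!×0!) = 1/2
Σ = 1/2  ⇒  CG² = 2/3×1/2² = 1/6
CG = +√(1/6) = +0.408248

+0.408248  (= +√(1/6))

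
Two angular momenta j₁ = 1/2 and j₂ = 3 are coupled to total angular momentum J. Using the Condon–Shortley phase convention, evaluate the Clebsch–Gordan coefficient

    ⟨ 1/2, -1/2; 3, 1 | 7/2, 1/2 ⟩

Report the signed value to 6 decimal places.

+√(3/7) = +0.654654

triangle: 0!×1!×6!/8! = 720/40320
(j±m)!: 0!×1!×4!×2!×4!×3! = 6912
prefactor² = (2J+1)×Δ×N² = 6912/7
  k=0: +1/(0!×0!×1!×4!×0!×2!) = 1/48
Σ = 1/48  ⇒  CG² = 6912/7×1/48² = 3/7
CG = +√(3/7) = +0.654654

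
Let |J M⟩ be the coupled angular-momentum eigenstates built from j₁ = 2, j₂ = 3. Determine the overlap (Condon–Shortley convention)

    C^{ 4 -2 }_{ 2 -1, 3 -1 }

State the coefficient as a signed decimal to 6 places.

j₁+j₂−J=1  J+j₁−j₂=3  J−j₁+j₂=5  j₁+j₂+J+1=10
(j₁±m₁, j₂±m₂, J±M) = (1,3,2,4,2,6)
P² = 5184/7
sum k=0..1:
  [0] +1/72 = 1/72
  [1] −1/48 = -1/48
S = -1/144
C² = P²·S² = 1/28 ; C = -0.188982

-0.188982  (= −√(1/28))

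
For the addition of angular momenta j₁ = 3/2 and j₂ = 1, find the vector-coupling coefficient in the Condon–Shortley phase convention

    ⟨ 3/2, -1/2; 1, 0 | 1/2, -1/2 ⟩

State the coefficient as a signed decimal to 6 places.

−√(1/3) = -0.577350

triangle: 2!*1!*0!/4! = 2/24
(j±m)!: 1!*2!*1!*1!*0!*1! = 2
prefactor² = (2J+1)*Δ*N² = 1/3
  k=1: −1/(1!*1!*1!*0!*0!*0!) = -1
Σ = -1  ⇒  CG² = 1/3*(-1)² = 1/3
CG = −√(1/3) = -0.577350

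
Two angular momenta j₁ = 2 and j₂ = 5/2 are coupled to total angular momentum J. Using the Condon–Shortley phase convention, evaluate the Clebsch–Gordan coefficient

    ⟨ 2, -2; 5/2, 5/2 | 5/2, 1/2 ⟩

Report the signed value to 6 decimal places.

+√(3/14) = +0.462910

√[6·2!2!3!/8! · 0!4!5!0!3!2!] = √(864/7)
  +(−1)^2/∏(2,0,2,3,0,0)! = 1/24  (running 1/24)
⟨..|..⟩ = √(864/7)·(1/24) = +0.462910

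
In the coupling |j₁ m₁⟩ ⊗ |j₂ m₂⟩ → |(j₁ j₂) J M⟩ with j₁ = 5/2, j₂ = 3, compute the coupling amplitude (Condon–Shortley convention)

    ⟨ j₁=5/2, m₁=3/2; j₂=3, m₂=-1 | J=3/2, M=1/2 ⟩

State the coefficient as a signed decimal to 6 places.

-0.483046

triangle: 4!*1!*2!/8! = 48/40320
(j±m)!: 4!*1!*2!*4!*2!*1! = 2304
prefactor² = (2J+1)*Δ*N² = 384/35
  k=0: +1/(0!*4!*1!*2!*0!*0!) = 1/48
  k=1: −1/(1!*3!*0!*1!*1!*1!) = -1/6
Σ = -7/48  ⇒  CG² = 384/35*(-7/48)² = 7/30
CG = −√(7/30) = -0.483046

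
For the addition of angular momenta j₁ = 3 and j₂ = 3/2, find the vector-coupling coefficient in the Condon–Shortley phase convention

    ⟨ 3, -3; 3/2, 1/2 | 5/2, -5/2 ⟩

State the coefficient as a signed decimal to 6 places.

+√(15/28) = +0.731925

√[6·2!4!1!/8! · 0!6!2!1!0!5!] = √(8640/7)
  +(−1)^2/∏(2,0,4,0,0,1)! = 1/48  (running 1/48)
⟨..|..⟩ = √(8640/7)·(1/48) = +0.731925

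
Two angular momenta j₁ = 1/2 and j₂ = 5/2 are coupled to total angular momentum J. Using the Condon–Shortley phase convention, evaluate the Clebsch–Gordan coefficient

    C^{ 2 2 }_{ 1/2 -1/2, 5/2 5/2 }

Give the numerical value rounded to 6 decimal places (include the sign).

-0.912871

√[5·1!0!4!/6! · 0!1!5!0!4!0!] = √(480)
  +(−1)^1/∏(1,0,0,4,0,0)! = -1/24  (running -1/24)
⟨..|..⟩ = √(480)·(-1/24) = -0.912871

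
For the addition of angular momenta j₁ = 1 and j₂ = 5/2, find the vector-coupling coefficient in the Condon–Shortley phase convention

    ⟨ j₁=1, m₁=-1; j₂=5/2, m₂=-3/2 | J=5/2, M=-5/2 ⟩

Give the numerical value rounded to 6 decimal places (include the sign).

−√(2/7) = -0.534522

triangle: 1!·1!·4!/7! = 24/5040
(j±m)!: 0!·2!·1!·4!·0!·5! = 5760
prefactor² = (2J+1)·Δ·N² = 1152/7
  k=1: −1/(1!·0!·1!·0!·0!·4!) = -1/24
Σ = -1/24  ⇒  CG² = 1152/7·(-1/24)² = 2/7
CG = −√(2/7) = -0.534522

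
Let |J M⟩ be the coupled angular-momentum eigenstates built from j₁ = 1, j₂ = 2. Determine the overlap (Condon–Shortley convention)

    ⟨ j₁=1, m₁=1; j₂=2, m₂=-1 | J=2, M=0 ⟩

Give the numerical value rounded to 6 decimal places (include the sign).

triangle: 1!×1!×3!/6! = 6/720
(j±m)!: 2!×0!×1!×3!×2!×2! = 48
prefactor² = (2J+1)×Δ×N² = 2
  k=0: +1/(0!×1!×0!×1!×1!×2!) = 1/2
Σ = 1/2  ⇒  CG² = 2×1/2² = 1/2
CG = +√(1/2) = +0.707107

+√(1/2) = +0.707107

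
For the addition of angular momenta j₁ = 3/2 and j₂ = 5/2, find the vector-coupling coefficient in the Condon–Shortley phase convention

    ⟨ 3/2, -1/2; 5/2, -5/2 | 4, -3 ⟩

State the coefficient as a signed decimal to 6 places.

+√(3/8) = +0.612372

triangle: 0!×3!×5!/9! = 720/362880
(j±m)!: 1!×2!×0!×5!×1!×7! = 1209600
prefactor² = (2J+1)×Δ×N² = 21600
  k=0: +1/(0!×0!×2!×0!×1!×5!) = 1/240
Σ = 1/240  ⇒  CG² = 21600×1/240² = 3/8
CG = +√(3/8) = +0.612372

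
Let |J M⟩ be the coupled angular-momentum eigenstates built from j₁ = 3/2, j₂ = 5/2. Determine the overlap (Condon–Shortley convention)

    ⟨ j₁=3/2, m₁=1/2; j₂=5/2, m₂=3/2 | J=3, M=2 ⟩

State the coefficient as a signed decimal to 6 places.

j₁+j₂−J=1  J+j₁−j₂=2  J−j₁+j₂=4  j₁+j₂+J+1=8
(j₁±m₁, j₂±m₂, J±M) = (2,1,4,1,5,1)
P² = 48
sum k=0..1:
  [0] +1/24 = 1/24
  [1] −1/12 = -1/12
S = -1/24
C² = P²·S² = 1/12 ; C = -0.288675

-0.288675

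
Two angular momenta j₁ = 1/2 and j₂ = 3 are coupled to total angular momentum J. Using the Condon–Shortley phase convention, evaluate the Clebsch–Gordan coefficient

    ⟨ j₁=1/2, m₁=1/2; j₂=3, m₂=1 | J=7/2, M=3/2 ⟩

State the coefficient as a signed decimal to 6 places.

√[8·0!1!6!/8! · 1!0!4!2!5!2!] = √(11520/7)
  +(−1)^0/∏(0,0,0,4,1,2)! = 1/48  (running 1/48)
⟨..|..⟩ = √(11520/7)·(1/48) = +0.845154

+0.845154  (= +√(5/7))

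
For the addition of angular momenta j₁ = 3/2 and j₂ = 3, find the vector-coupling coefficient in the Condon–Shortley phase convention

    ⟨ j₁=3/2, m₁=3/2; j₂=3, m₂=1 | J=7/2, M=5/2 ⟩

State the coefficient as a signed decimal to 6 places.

+√(10/21) = +0.690066

√[8·1!2!5!/9! · 3!0!4!2!6!1!] = √(7680/7)
  +(−1)^0/∏(0,1,0,4,2,1)! = 1/48  (running 1/48)
⟨..|..⟩ = √(7680/7)·(1/48) = +0.690066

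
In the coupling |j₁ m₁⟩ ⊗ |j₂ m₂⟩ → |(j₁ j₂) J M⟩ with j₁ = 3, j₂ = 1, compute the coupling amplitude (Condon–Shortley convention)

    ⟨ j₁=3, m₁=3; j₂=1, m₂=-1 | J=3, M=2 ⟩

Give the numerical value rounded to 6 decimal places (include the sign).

+√(1/4) = +0.500000

j₁+j₂−J=1  J+j₁−j₂=5  J−j₁+j₂=1  j₁+j₂+J+1=8
(j₁±m₁, j₂±m₂, J±M) = (6,0,0,2,5,1)
P² = 3600
sum k=0..0:
  [0] +1/120 = 1/120
S = 1/120
C² = P²·S² = 1/4 ; C = +0.500000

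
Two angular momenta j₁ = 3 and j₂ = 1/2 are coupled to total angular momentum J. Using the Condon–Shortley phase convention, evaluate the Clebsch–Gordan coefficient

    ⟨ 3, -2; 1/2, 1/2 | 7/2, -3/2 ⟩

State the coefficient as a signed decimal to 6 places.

+0.534522

√[8·0!6!1!/8! · 1!5!1!0!2!5!] = √(28800/7)
  +(−1)^0/∏(0,0,5,1,1,0)! = 1/120  (running 1/120)
⟨..|..⟩ = √(28800/7)·(1/120) = +0.534522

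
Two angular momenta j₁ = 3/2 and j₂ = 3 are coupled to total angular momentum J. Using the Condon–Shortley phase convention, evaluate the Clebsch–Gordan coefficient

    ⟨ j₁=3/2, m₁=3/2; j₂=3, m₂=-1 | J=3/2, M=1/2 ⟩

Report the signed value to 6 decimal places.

j₁+j₂−J=3  J+j₁−j₂=0  J−j₁+j₂=3  j₁+j₂+J+1=7
(j₁±m₁, j₂±m₂, J±M) = (3,0,2,4,2,1)
P² = 576/35
sum k=0..0:
  [0] +1/12 = 1/12
S = 1/12
C² = P²·S² = 4/35 ; C = +0.338062

+0.338062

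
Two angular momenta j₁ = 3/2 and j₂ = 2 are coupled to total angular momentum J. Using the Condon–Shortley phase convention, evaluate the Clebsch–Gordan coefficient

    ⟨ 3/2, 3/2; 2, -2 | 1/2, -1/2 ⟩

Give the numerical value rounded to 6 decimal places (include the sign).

√[2·3!0!1!/5! · 3!0!0!4!0!1!] = √(72/5)
  +(−1)^0/∏(0,3,0,0,0,1)! = 1/6  (running 1/6)
⟨..|..⟩ = √(72/5)·(1/6) = +0.632456

+√(2/5) = +0.632456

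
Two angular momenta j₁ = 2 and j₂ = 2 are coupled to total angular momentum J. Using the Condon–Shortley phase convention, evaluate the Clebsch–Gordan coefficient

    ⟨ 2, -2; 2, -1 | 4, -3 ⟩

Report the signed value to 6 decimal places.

√[9·0!4!4!/9! · 0!4!1!3!1!7!] = √(10368)
  +(−1)^0/∏(0,0,4,1,0,3)! = 1/144  (running 1/144)
⟨..|..⟩ = √(10368)·(1/144) = +0.707107

+√(1/2) = +0.707107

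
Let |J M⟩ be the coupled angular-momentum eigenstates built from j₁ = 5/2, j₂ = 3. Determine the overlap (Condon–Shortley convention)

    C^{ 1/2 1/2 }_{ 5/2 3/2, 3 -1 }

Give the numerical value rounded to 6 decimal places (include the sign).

√[2·5!0!1!/7! · 4!1!2!4!1!0!] = √(384/7)
  +(−1)^1/∏(1,4,0,1,0,0)! = -1/24  (running -1/24)
⟨..|..⟩ = √(384/7)·(-1/24) = -0.308607

-0.308607  (= −√(2/21))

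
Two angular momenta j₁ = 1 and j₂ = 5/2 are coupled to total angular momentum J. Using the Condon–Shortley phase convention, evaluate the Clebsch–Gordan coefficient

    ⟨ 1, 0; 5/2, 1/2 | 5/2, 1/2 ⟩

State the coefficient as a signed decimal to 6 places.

j₁+j₂−J=1  J+j₁−j₂=1  J−j₁+j₂=4  j₁+j₂+J+1=7
(j₁±m₁, j₂±m₂, J±M) = (1,1,3,2,3,2)
P² = 144/35
sum k=0..1:
  [0] +1/6 = 1/6
  [1] −1/4 = -1/4
S = -1/12
C² = P²·S² = 1/35 ; C = -0.169031

-0.169031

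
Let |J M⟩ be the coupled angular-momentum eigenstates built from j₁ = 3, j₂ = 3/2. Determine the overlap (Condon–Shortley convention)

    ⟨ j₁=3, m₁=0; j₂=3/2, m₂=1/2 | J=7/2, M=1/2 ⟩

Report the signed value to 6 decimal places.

−√(2/21) ≈ -0.308607

√[8·1!5!2!/9! · 3!3!2!1!4!3!] = √(384/7)
  +(−1)^0/∏(0,1,3,2,2,0)! = 1/24  (running 1/24)
  +(−1)^1/∏(1,0,2,1,3,1)! = -1/12  (running -1/24)
⟨..|..⟩ = √(384/7)·(-1/24) = -0.308607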